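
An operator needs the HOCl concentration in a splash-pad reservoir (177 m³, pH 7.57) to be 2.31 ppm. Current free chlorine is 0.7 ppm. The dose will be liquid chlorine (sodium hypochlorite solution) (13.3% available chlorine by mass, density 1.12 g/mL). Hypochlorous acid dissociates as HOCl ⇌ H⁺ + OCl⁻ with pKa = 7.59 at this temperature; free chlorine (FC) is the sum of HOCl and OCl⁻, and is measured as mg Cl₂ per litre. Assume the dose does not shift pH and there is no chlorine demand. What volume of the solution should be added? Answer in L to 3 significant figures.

Volume: 177 m³ = 177,000 L.
[OCl⁻]/[HOCl] = 10^(pH − pKa) = 10^(7.57 − 7.59) = 0.955; fraction as HOCl = 1/(1 + 0.955) = 0.5115.
Free chlorine required for 2.31 ppm HOCl: 2.31 / 0.5115 = 4.516 ppm.
FC to add: 4.516 − 0.7 = 3.816 mg/L as Cl₂.
Cl₂ equivalent: 3.816 mg/L × 177,000 L = 675.4 g.
Product at 13.3% available Cl: 675.4 / 0.133 = 5078 g.
Volume: 5078 g ÷ 1.12 g/mL = 4534 mL.

4.53 L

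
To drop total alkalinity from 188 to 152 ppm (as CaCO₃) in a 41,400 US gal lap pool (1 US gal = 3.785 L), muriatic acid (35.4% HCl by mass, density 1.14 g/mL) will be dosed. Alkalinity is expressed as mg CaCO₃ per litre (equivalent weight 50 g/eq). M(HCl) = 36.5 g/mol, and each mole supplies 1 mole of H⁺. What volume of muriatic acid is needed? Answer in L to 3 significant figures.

10.2 L

Volume: 41,400 US gal × 3.785 L/gal = 156,699 L.
Alkalinity to neutralize: (188 − 152) = 36 mg/L as CaCO₃ × 156,699 L = 5641 g as CaCO₃.
Equivalents of H⁺ required: 5641 ÷ 50 g/eq = 112.8 eq = 112.8 mol HCl.
Mass of HCl: 112.8 × 36.5 = 4118 g.
Mass of 35.4% solution: 4118 / 0.354 = 11,630 g.
Volume: 11,630 g ÷ 1.14 g/mL = 10,200 mL.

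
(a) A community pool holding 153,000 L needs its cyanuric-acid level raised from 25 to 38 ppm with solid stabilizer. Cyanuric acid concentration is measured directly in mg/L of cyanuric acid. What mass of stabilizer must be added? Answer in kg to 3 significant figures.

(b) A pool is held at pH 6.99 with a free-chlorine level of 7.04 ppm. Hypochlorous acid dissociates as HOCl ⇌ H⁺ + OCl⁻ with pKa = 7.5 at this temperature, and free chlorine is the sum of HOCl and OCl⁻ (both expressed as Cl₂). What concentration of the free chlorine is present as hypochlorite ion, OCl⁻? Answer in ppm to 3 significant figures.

(a) CYA to add: (38 − 25) = 13 mg/L × 153,000 L = 1989 g cyanuric acid.

(b) [OCl⁻]/[HOCl] = 10^(pH − pKa) = 10^(6.99 − 7.5) = 10^-0.51 = 0.309.
(b) Fraction as HOCl = 1 / (1 + 0.309) = 0.7639.
(b) OCl⁻ = (1 − 0.7639) × 7.04 ppm = 1.662 ppm.

(a) 1.99 kg; (b) 1.66 ppm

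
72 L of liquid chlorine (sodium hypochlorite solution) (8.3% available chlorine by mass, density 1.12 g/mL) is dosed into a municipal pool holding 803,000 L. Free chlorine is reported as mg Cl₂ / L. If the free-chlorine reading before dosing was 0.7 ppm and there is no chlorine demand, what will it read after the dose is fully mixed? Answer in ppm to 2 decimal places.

Mass of solution: 72 L × 1000 mL/L × 1.12 g/mL = 80,640 g.
Available chlorine delivered: 80,640 g × 0.083 = 6693 g as Cl₂.
Concentration rise: 6693 g / 803,000 L = 8.335 mg/L = 8.34 ppm.
Final FC: 0.7 + 8.34 = 9.04 ppm.

9.04 ppm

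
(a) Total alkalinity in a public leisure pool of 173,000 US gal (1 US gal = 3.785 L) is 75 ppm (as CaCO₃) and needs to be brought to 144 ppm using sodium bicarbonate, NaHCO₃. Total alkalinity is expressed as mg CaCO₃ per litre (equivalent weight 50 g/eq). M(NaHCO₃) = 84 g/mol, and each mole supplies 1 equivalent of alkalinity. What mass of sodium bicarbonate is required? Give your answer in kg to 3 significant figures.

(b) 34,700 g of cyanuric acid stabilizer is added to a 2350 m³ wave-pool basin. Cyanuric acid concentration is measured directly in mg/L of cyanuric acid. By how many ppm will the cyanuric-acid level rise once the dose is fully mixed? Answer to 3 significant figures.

(a) 75.9 kg; (b) 14.8 ppm

(a) Volume: 173,000 US gal × 3.785 L/gal = 654,805 L.
(a) Alkalinity to add: (144 − 75) = 69 mg/L as CaCO₃ × 654,805 L = 45,180 g as CaCO₃.
(a) Equivalents: 45,180 g ÷ 50 g/eq = 903.6 eq.
(a) NaHCO₃ supplies 1 eq per mole → 903.6 mol.
(a) Mass: 903.6 mol × 84 g/mol = 75,900 g.

(b) Volume: 2350 m³ = 2,350,000 L.
(b) Rise: 34,700 g / 2,350,000 L × 1000 = 14.77 mg/L.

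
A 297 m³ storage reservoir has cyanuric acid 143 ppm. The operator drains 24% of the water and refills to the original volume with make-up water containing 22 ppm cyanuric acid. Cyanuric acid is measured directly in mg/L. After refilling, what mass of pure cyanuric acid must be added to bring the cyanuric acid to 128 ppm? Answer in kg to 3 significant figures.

Volume: 297 m³ = 297,000 L.
After draining 24% and refilling: 143 × 0.76 + 22 × 0.24 = 113.96 ppm.
Deficit to target: 128 − 113.96 = 14.04 mg/L.
Mass: 14.04 mg/L × 297,000 L = 4170 g cyanuric acid.

4.17 kg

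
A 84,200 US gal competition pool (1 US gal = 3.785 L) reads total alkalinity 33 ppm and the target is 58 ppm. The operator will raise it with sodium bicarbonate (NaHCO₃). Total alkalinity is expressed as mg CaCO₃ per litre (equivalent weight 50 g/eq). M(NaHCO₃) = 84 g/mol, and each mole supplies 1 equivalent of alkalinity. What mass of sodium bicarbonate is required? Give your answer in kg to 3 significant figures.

13.4 kg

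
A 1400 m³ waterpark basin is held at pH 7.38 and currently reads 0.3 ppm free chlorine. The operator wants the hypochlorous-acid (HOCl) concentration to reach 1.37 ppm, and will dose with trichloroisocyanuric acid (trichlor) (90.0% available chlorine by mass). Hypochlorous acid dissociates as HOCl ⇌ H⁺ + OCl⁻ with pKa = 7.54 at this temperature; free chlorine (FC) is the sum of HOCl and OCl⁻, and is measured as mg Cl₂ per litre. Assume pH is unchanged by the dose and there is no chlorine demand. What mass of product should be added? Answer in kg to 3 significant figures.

Volume: 1400 m³ = 1,400,000 L.
[OCl⁻]/[HOCl] = 10^(pH − pKa) = 10^(7.38 − 7.54) = 0.6918; fraction as HOCl = 1/(1 + 0.6918) = 0.5911.
Free chlorine required for 1.37 ppm HOCl: 1.37 / 0.5911 = 2.318 ppm.
FC to add: 2.318 − 0.3 = 2.018 mg/L as Cl₂.
Cl₂ equivalent: 2.018 mg/L × 1,400,000 L = 2825 g.
Product at 90.0% available Cl: 2825 / 0.9 = 3139 g.

3.14 kg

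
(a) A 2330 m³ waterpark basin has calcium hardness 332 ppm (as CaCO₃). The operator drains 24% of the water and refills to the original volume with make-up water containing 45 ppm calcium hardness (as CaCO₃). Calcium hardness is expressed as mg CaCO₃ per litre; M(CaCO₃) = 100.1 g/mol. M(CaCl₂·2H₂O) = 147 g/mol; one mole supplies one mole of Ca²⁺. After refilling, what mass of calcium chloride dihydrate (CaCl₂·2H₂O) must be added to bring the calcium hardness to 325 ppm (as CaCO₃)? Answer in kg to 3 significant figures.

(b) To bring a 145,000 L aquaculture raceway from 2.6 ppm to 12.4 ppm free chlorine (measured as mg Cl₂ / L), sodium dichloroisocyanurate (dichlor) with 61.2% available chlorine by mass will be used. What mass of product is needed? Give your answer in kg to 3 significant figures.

(a) Volume: 2330 m³ = 2,330,000 L.
(a) After draining 24% and refilling: 332 × 0.76 + 45 × 0.24 = 263.12 ppm.
(a) Deficit to target: 325 − 263.12 = 61.88 mg/L.
(a) As CaCO₃: 61.88 mg/L × 2,330,000 L = 144,200 g; ÷ 100.1 = 1440 mol Ca²⁺.
(a) Mass: 1440 × 147 = 211,700 g.

(b) Chlorine deficit: 12.4 − 2.6 = 9.8 ppm = 9.8 mg/L as Cl₂.
(b) Cl₂ equivalent needed: 9.8 mg/L × 145,000 L = 1,421,000 mg = 1421 g.
(b) Product at 61.2% available chlorine: 1421 / 0.612 = 2322 g.

(a) 212 kg; (b) 2.32 kg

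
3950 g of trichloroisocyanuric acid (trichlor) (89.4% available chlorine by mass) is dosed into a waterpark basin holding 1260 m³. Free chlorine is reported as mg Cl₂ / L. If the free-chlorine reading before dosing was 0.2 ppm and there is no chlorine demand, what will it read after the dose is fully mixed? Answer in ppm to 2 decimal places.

Volume: 1260 m³ = 1,260,000 L.
Available chlorine delivered: 3950 g × 0.894 = 3531 g as Cl₂.
Concentration rise: 3531 g / 1,260,000 L = 2.803 mg/L = 2.80 ppm.
Final FC: 0.2 + 2.80 = 3.00 ppm.

3.00 ppm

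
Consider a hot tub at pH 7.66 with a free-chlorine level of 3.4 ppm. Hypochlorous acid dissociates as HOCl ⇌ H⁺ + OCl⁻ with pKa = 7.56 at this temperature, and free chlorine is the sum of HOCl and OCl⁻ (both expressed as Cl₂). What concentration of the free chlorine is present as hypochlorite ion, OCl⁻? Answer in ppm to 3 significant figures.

1.89 ppm

[OCl⁻]/[HOCl] = 10^(pH − pKa) = 10^(7.66 − 7.56) = 10^0.10 = 1.259.
Fraction as HOCl = 1 / (1 + 1.259) = 0.4427.
OCl⁻ = (1 − 0.4427) × 3.4 ppm = 1.895 ppm.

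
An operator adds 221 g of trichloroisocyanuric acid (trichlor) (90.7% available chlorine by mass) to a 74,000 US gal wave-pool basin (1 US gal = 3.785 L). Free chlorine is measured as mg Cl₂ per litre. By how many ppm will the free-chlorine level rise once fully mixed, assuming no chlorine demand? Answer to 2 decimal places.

Volume: 74,000 US gal × 3.785 L/gal = 280,090 L.
Available chlorine delivered: 221 g × 0.907 = 200.4 g as Cl₂.
Concentration rise: 200.4 g / 280,090 L = 0.7157 mg/L = 0.72 ppm.

0.72 ppm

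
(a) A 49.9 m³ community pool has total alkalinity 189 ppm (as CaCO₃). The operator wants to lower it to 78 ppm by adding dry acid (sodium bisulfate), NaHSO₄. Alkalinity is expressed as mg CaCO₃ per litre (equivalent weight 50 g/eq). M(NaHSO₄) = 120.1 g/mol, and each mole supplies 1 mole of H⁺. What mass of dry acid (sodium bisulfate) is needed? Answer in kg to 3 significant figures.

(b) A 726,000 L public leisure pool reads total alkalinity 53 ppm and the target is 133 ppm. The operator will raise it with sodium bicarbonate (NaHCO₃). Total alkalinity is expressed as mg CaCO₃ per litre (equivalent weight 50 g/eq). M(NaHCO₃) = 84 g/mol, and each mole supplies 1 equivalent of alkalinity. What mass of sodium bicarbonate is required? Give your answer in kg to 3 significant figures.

(a) 13.3 kg; (b) 97.6 kg

(a) Volume: 49.9 m³ = 49,900 L.
(a) Alkalinity to neutralize: (189 − 78) = 111 mg/L as CaCO₃ × 49,900 L = 5539 g as CaCO₃.
(a) Equivalents of H⁺ required: 5539 ÷ 50 g/eq = 110.8 eq = 110.8 mol NaHSO₄.
(a) Mass of NaHSO₄: 110.8 × 120.1 = 13,300 g.

(b) Alkalinity to add: (133 − 53) = 80 mg/L as CaCO₃ × 726,000 L = 58,080 g as CaCO₃.
(b) Equivalents: 58,080 g ÷ 50 g/eq = 1162 eq.
(b) NaHCO₃ supplies 1 eq per mole → 1162 mol.
(b) Mass: 1162 mol × 84 g/mol = 97,570 g.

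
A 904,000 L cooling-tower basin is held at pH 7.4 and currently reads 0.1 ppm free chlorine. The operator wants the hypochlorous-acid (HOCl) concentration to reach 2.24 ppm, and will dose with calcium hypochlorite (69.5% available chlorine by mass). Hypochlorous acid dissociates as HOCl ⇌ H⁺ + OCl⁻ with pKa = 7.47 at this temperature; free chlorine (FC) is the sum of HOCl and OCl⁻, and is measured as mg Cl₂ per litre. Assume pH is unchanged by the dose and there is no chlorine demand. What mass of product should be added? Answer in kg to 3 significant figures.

[OCl⁻]/[HOCl] = 10^(pH − pKa) = 10^(7.4 − 7.47) = 0.8511; fraction as HOCl = 1/(1 + 0.8511) = 0.5402.
Free chlorine required for 2.24 ppm HOCl: 2.24 / 0.5402 = 4.147 ppm.
FC to add: 4.147 − 0.1 = 4.047 mg/L as Cl₂.
Cl₂ equivalent: 4.047 mg/L × 904,000 L = 3658 g.
Product at 69.5% available Cl: 3658 / 0.695 = 5263 g.

5.26 kg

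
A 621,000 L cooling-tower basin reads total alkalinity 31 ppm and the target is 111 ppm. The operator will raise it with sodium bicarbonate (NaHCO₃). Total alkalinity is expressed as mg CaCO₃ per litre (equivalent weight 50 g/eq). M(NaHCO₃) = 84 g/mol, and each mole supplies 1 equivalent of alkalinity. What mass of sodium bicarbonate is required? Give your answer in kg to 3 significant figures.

Alkalinity to add: (111 − 31) = 80 mg/L as CaCO₃ × 621,000 L = 49,680 g as CaCO₃.
Equivalents: 49,680 g ÷ 50 g/eq = 993.6 eq.
NaHCO₃ supplies 1 eq per mole → 993.6 mol.
Mass: 993.6 mol × 84 g/mol = 83,460 g.

83.5 kg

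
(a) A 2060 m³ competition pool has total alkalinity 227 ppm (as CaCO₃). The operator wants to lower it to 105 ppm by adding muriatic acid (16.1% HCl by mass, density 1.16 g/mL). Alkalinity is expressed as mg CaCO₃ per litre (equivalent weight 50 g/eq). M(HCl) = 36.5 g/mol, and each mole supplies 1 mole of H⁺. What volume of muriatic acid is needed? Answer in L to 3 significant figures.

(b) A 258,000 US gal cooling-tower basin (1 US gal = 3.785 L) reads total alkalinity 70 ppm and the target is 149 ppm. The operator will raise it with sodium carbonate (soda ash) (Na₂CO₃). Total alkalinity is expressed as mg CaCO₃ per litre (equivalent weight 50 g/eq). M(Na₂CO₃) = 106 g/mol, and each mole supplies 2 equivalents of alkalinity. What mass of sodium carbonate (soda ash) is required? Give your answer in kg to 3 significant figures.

(a) Volume: 2060 m³ = 2,060,000 L.
(a) Alkalinity to neutralize: (227 − 105) = 122 mg/L as CaCO₃ × 2,060,000 L = 251,300 g as CaCO₃.
(a) Equivalents of H⁺ required: 251,300 ÷ 50 g/eq = 5026 eq = 5026 mol HCl.
(a) Mass of HCl: 5026 × 36.5 = 183,500 g.
(a) Mass of 16.1% solution: 183,500 / 0.161 = 1,140,000 g.
(a) Volume: 1,140,000 g ÷ 1.16 g/mL = 982,300 mL.

(b) Volume: 258,000 US gal × 3.785 L/gal = 976,530 L.
(b) Alkalinity to add: (149 − 70) = 79 mg/L as CaCO₃ × 976,530 L = 77,150 g as CaCO₃.
(b) Equivalents: 77,150 g ÷ 50 g/eq = 1543 eq.
(b) Each mole of Na₂CO₃ supplies 2 eq, so 1543 / 2 = 771.5 mol.
(b) Mass: 771.5 mol × 106 g/mol = 81,770 g.

(a) 982 L; (b) 81.8 kg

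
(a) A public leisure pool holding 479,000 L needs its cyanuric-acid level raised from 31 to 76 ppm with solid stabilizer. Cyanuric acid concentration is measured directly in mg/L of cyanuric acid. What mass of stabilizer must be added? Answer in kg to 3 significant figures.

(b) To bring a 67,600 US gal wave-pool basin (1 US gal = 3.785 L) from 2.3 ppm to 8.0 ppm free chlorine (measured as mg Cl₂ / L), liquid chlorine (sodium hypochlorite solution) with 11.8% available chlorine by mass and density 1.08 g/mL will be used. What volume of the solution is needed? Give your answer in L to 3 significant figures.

(a) 21.6 kg; (b) 11.4 L

(a) CYA to add: (76 − 31) = 45 mg/L × 479,000 L = 21,560 g cyanuric acid.

(b) Volume: 67,600 US gal × 3.785 L/gal = 255,866 L.
(b) Chlorine deficit: 8.0 − 2.3 = 5.7 ppm = 5.7 mg/L as Cl₂.
(b) Cl₂ equivalent needed: 5.7 mg/L × 255,866 L = 1,458,000 mg = 1458 g.
(b) Product at 11.8% available chlorine: 1458 / 0.118 = 12,360 g.
(b) Volume at density 1.08 g/mL: 12,360 g ÷ 1.08 g/mL = 11,440 mL.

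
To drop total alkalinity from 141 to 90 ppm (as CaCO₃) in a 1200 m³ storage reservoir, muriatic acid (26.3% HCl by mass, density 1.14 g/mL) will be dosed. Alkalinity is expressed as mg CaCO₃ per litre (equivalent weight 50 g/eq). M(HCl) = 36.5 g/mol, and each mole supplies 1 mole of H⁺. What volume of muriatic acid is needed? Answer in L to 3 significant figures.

Volume: 1200 m³ = 1,200,000 L.
Alkalinity to neutralize: (141 − 90) = 51 mg/L as CaCO₃ × 1,200,000 L = 61,200 g as CaCO₃.
Equivalents of H⁺ required: 61,200 ÷ 50 g/eq = 1224 eq = 1224 mol HCl.
Mass of HCl: 1224 × 36.5 = 44,680 g.
Mass of 26.3% solution: 44,680 / 0.263 = 169,900 g.
Volume: 169,900 g ÷ 1.14 g/mL = 149,000 mL.

149 L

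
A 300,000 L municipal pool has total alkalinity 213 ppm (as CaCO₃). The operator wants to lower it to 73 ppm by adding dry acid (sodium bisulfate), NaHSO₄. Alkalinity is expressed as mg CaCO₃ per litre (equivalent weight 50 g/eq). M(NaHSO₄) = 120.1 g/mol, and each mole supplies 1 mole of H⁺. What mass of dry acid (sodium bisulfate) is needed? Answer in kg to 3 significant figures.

Alkalinity to neutralize: (213 − 73) = 140 mg/L as CaCO₃ × 300,000 L = 42,000 g as CaCO₃.
Equivalents of H⁺ required: 42,000 ÷ 50 g/eq = 840 eq = 840 mol NaHSO₄.
Mass of NaHSO₄: 840 × 120.1 = 100,900 g.

101 kg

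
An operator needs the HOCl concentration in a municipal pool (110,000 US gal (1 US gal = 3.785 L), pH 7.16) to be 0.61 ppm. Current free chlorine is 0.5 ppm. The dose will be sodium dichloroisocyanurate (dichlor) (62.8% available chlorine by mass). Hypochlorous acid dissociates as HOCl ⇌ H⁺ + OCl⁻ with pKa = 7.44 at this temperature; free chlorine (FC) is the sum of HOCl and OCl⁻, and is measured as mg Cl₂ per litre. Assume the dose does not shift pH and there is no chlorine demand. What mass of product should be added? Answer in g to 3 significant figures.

285 g

Volume: 110,000 US gal × 3.785 L/gal = 416,350 L.
[OCl⁻]/[HOCl] = 10^(pH − pKa) = 10^(7.16 − 7.44) = 0.5248; fraction as HOCl = 1/(1 + 0.5248) = 0.6558.
Free chlorine required for 0.61 ppm HOCl: 0.61 / 0.6558 = 0.9301 ppm.
FC to add: 0.9301 − 0.5 = 0.4301 mg/L as Cl₂.
Cl₂ equivalent: 0.4301 mg/L × 416,350 L = 179.1 g.
Product at 62.8% available Cl: 179.1 / 0.628 = 285.2 g.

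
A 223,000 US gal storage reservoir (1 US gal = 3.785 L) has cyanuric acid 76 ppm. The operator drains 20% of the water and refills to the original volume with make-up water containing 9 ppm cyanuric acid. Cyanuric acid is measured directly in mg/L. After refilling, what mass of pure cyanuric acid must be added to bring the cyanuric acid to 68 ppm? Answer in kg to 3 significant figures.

4.56 kg

Volume: 223,000 US gal × 3.785 L/gal = 844,055 L.
After draining 20% and refilling: 76 × 0.80 + 9 × 0.20 = 62.6 ppm.
Deficit to target: 68 − 62.6 = 5.4 mg/L.
Mass: 5.4 mg/L × 844,055 L = 4558 g cyanuric acid.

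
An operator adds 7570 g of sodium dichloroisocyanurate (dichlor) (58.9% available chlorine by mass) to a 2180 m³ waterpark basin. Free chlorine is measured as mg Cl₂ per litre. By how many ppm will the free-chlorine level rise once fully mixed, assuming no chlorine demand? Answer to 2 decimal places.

2.05 ppm

Volume: 2180 m³ = 2,180,000 L.
Available chlorine delivered: 7570 g × 0.589 = 4459 g as Cl₂.
Concentration rise: 4459 g / 2,180,000 L = 2.045 mg/L = 2.05 ppm.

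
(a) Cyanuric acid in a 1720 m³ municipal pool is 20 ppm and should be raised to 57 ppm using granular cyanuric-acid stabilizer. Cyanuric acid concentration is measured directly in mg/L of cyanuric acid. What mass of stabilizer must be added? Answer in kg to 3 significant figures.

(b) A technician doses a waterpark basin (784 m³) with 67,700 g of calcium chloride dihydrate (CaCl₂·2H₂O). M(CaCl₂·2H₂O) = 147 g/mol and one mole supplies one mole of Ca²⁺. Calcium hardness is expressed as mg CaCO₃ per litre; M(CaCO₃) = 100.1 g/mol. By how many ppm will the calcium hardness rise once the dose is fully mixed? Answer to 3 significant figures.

(a) Volume: 1720 m³ = 1,720,000 L.
(a) CYA to add: (57 − 20) = 37 mg/L × 1,720,000 L = 63,640 g cyanuric acid.

(b) Volume: 784 m³ = 784,000 L.
(b) Moles of Ca²⁺: 67,700 g ÷ 147 g/mol = 460.5 mol.
(b) As CaCO₃: 460.5 mol × 100.1 g/mol = 46,100 g.
(b) Rise: 46,100 g / 784,000 L × 1000 = 58.8 mg/L.

(a) 63.6 kg; (b) 58.8 ppm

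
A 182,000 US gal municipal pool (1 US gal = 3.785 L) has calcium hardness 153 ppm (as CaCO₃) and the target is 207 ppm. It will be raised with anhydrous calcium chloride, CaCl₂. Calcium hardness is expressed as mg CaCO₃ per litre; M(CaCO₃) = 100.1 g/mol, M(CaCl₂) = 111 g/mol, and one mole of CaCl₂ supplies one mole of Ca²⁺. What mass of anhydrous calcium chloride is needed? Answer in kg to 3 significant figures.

41.2 kg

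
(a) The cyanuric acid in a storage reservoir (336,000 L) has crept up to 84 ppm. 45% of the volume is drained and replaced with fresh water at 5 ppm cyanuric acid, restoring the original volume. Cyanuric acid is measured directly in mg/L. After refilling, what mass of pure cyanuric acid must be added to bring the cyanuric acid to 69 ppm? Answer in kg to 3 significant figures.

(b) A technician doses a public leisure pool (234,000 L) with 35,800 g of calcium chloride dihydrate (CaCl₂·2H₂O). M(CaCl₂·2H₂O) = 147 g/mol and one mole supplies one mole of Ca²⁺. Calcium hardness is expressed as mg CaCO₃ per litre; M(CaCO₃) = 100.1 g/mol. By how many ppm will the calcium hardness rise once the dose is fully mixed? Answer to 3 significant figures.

(a) After draining 45% and refilling: 84 × 0.55 + 5 × 0.45 = 48.45 ppm.
(a) Deficit to target: 69 − 48.45 = 20.55 mg/L.
(a) Mass: 20.55 mg/L × 336,000 L = 6905 g cyanuric acid.

(b) Moles of Ca²⁺: 35,800 g ÷ 147 g/mol = 243.5 mol.
(b) As CaCO₃: 243.5 mol × 100.1 g/mol = 24,380 g.
(b) Rise: 24,380 g / 234,000 L × 1000 = 104.2 mg/L.

(a) 6.90 kg; (b) 104 ppm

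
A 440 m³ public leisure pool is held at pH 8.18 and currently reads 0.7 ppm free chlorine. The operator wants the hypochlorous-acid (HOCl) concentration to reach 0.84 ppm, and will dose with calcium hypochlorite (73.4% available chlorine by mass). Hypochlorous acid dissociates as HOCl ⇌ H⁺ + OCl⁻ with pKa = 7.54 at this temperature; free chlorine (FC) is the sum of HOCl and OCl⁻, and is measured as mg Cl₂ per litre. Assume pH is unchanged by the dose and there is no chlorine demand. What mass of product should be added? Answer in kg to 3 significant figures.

2.28 kg

Volume: 440 m³ = 440,000 L.
[OCl⁻]/[HOCl] = 10^(pH − pKa) = 10^(8.18 − 7.54) = 4.365; fraction as HOCl = 1/(1 + 4.365) = 0.1864.
Free chlorine required for 0.84 ppm HOCl: 0.84 / 0.1864 = 4.507 ppm.
FC to add: 4.507 − 0.7 = 3.807 mg/L as Cl₂.
Cl₂ equivalent: 3.807 mg/L × 440,000 L = 1675 g.
Product at 73.4% available Cl: 1675 / 0.734 = 2282 g.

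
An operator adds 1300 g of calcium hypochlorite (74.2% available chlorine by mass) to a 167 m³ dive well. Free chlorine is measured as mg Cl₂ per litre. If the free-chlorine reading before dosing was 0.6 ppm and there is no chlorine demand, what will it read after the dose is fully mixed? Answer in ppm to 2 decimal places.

Volume: 167 m³ = 167,000 L.
Available chlorine delivered: 1300 g × 0.742 = 964.6 g as Cl₂.
Concentration rise: 964.6 g / 167,000 L = 5.776 mg/L = 5.78 ppm.
Final FC: 0.6 + 5.78 = 6.38 ppm.

6.38 ppm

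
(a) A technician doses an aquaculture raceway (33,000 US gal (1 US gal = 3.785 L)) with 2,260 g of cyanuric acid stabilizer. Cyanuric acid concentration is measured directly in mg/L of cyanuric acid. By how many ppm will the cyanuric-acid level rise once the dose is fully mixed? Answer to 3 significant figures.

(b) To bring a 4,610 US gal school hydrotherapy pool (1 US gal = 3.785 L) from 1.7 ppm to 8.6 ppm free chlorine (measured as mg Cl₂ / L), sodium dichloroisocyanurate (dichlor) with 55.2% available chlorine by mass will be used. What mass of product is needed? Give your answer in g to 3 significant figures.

(a) 18.1 ppm; (b) 218 g

(a) Volume: 33,000 US gal × 3.785 L/gal = 124,905 L.
(a) Rise: 2,260 g / 124,905 L × 1000 = 18.09 mg/L.

(b) Volume: 4,610 US gal × 3.785 L/gal = 17,449 L.
(b) Chlorine deficit: 8.6 − 1.7 = 6.9 ppm = 6.9 mg/L as Cl₂.
(b) Cl₂ equivalent needed: 6.9 mg/L × 17,449 L = 120,400 mg = 120.4 g.
(b) Product at 55.2% available chlorine: 120.4 / 0.552 = 218.1 g.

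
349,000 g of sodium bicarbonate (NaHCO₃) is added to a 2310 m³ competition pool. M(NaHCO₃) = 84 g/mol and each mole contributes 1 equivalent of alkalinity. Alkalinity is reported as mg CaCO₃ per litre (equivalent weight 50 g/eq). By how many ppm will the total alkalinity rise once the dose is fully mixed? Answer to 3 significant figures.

Volume: 2310 m³ = 2,310,000 L.
Moles of NaHCO₃: 349,000 g ÷ 84 g/mol = 4155 mol → 4155 eq of alkalinity.
As CaCO₃: 4155 eq × 50 g/eq = 207,700 g.
Rise: 207,700 g / 2,310,000 L × 1000 = 89.93 mg/L.

89.9 ppm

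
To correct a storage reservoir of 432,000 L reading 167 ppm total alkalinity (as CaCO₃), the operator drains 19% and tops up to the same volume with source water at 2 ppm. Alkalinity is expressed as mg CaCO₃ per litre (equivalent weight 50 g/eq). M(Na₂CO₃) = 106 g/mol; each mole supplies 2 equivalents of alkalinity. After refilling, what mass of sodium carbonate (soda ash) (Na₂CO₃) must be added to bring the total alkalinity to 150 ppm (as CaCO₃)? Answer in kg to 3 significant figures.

After draining 19% and refilling: 167 × 0.81 + 2 × 0.19 = 135.65 ppm.
Deficit to target: 150 − 135.65 = 14.35 mg/L.
As CaCO₃: 14.35 mg/L × 432,000 L = 6199 g; ÷ 50 g/eq ÷ 2 = 61.99 mol Na₂CO₃.
Mass: 61.99 × 106 = 6571 g.

6.57 kg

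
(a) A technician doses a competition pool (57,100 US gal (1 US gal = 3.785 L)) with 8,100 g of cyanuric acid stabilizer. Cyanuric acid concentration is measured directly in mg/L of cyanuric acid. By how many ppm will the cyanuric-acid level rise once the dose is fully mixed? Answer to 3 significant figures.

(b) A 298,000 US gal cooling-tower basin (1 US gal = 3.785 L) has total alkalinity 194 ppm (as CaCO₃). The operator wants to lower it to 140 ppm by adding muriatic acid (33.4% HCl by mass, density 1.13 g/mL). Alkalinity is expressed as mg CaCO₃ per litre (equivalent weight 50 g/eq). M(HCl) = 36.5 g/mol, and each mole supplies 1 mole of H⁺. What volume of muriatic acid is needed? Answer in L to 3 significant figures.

(a) 37.5 ppm; (b) 118 L

(a) Volume: 57,100 US gal × 3.785 L/gal = 216,124 L.
(a) Rise: 8,100 g / 216,124 L × 1000 = 37.48 mg/L.

(b) Volume: 298,000 US gal × 3.785 L/gal = 1,127,930 L.
(b) Alkalinity to neutralize: (194 − 140) = 54 mg/L as CaCO₃ × 1,127,930 L = 60,910 g as CaCO₃.
(b) Equivalents of H⁺ required: 60,910 ÷ 50 g/eq = 1218 eq = 1218 mol HCl.
(b) Mass of HCl: 1218 × 36.5 = 44,460 g.
(b) Mass of 33.4% solution: 44,460 / 0.334 = 133,100 g.
(b) Volume: 133,100 g ÷ 1.13 g/mL = 117,800 mL.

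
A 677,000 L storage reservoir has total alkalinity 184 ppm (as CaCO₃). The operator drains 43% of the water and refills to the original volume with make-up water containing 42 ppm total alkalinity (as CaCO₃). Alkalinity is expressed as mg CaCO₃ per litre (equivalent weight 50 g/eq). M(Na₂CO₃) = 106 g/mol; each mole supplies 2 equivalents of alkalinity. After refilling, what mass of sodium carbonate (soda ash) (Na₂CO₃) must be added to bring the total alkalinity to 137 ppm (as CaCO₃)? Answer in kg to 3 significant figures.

After draining 43% and refilling: 184 × 0.57 + 42 × 0.43 = 122.94 ppm.
Deficit to target: 137 − 122.94 = 14.06 mg/L.
As CaCO₃: 14.06 mg/L × 677,000 L = 9519 g; ÷ 50 g/eq ÷ 2 = 95.19 mol Na₂CO₃.
Mass: 95.19 × 106 = 10,090 g.

10.1 kg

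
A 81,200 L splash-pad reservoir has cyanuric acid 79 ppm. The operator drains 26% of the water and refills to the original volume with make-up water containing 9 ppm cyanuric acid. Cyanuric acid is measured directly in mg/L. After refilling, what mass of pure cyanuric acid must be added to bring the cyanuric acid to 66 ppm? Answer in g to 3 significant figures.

After draining 26% and refilling: 79 × 0.74 + 9 × 0.26 = 60.8 ppm.
Deficit to target: 66 − 60.8 = 5.2 mg/L.
Mass: 5.2 mg/L × 81,200 L = 422.2 g cyanuric acid.

422 g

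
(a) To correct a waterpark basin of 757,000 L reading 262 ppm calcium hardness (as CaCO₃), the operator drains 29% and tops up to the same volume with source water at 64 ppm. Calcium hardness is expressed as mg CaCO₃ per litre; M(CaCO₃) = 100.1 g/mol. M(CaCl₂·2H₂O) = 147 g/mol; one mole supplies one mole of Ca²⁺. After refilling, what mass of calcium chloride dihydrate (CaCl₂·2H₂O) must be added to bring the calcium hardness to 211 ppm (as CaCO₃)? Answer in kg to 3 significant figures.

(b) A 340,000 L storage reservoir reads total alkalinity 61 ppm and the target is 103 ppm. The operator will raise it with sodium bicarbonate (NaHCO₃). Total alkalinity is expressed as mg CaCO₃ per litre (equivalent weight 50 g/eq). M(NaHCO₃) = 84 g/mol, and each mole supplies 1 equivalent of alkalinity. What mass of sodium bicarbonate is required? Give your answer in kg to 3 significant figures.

(a) 7.14 kg; (b) 24.0 kg

(a) After draining 29% and refilling: 262 × 0.71 + 64 × 0.29 = 204.58 ppm.
(a) Deficit to target: 211 − 204.58 = 6.42 mg/L.
(a) As CaCO₃: 6.42 mg/L × 757,000 L = 4860 g; ÷ 100.1 = 48.55 mol Ca²⁺.
(a) Mass: 48.55 × 147 = 7137 g.

(b) Alkalinity to add: (103 − 61) = 42 mg/L as CaCO₃ × 340,000 L = 14,280 g as CaCO₃.
(b) Equivalents: 14,280 g ÷ 50 g/eq = 285.6 eq.
(b) NaHCO₃ supplies 1 eq per mole → 285.6 mol.
(b) Mass: 285.6 mol × 84 g/mol = 23,990 g.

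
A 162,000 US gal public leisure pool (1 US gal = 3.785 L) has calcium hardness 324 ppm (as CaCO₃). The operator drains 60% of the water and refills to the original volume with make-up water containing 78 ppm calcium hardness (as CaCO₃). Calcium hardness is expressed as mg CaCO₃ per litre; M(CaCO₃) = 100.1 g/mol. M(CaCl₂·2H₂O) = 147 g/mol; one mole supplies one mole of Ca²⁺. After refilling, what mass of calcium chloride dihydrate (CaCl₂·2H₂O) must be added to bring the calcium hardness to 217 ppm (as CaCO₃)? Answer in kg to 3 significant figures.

Volume: 162,000 US gal × 3.785 L/gal = 613,170 L.
After draining 60% and refilling: 324 × 0.40 + 78 × 0.60 = 176.4 ppm.
Deficit to target: 217 − 176.4 = 40.6 mg/L.
As CaCO₃: 40.6 mg/L × 613,170 L = 24,890 g; ÷ 100.1 = 248.7 mol Ca²⁺.
Mass: 248.7 × 147 = 36,560 g.

36.6 kg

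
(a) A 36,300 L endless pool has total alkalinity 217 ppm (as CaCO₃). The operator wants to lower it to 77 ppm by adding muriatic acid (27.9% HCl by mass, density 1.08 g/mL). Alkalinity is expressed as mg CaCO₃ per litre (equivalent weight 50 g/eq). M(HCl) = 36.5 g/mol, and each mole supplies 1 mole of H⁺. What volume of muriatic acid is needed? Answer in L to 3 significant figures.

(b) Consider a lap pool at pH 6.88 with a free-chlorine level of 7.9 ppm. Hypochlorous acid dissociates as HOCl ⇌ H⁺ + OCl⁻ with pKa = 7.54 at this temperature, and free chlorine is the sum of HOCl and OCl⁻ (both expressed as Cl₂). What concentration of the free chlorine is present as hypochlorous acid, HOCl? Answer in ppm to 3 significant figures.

(a) 12.3 L; (b) 6.48 ppm

(a) Alkalinity to neutralize: (217 − 77) = 140 mg/L as CaCO₃ × 36,300 L = 5082 g as CaCO₃.
(a) Equivalents of H⁺ required: 5082 ÷ 50 g/eq = 101.6 eq = 101.6 mol HCl.
(a) Mass of HCl: 101.6 × 36.5 = 3710 g.
(a) Mass of 27.9% solution: 3710 / 0.279 = 13,300 g.
(a) Volume: 13,300 g ÷ 1.08 g/mL = 12,310 mL.

(b) [OCl⁻]/[HOCl] = 10^(pH − pKa) = 10^(6.88 − 7.54) = 10^-0.66 = 0.2188.
(b) Fraction as HOCl = 1 / (1 + 0.2188) = 0.8205.
(b) HOCl = 0.8205 × 7.9 ppm = 6.482 ppm.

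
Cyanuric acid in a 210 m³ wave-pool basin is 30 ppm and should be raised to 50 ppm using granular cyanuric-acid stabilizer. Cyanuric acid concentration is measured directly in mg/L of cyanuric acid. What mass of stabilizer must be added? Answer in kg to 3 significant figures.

4.20 kg

Volume: 210 m³ = 210,000 L.
CYA to add: (50 − 30) = 20 mg/L × 210,000 L = 4200 g cyanuric acid.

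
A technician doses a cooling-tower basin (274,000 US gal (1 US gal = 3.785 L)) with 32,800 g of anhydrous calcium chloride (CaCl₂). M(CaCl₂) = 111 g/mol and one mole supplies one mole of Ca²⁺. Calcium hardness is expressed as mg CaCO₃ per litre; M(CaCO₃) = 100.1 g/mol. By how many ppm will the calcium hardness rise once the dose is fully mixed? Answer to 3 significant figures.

28.5 ppm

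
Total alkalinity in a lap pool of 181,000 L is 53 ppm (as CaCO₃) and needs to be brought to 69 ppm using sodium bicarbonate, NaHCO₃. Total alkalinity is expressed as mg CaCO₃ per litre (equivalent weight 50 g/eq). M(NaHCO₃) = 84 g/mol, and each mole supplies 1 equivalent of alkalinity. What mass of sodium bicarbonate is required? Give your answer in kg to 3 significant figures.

Alkalinity to add: (69 − 53) = 16 mg/L as CaCO₃ × 181,000 L = 2896 g as CaCO₃.
Equivalents: 2896 g ÷ 50 g/eq = 57.92 eq.
NaHCO₃ supplies 1 eq per mole → 57.92 mol.
Mass: 57.92 mol × 84 g/mol = 4865 g.

4.87 kg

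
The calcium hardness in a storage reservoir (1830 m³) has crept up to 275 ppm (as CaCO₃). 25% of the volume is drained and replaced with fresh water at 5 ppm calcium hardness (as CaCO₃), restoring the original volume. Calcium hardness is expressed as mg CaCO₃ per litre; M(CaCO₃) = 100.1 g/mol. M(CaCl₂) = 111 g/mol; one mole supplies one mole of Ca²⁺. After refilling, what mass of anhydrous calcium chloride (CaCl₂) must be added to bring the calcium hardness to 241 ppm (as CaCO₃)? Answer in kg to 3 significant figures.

68.0 kg

Volume: 1830 m³ = 1,830,000 L.
After draining 25% and refilling: 275 × 0.75 + 5 × 0.25 = 207.5 ppm.
Deficit to target: 241 − 207.5 = 33.5 mg/L.
As CaCO₃: 33.5 mg/L × 1,830,000 L = 61,300 g; ÷ 100.1 = 612.4 mol Ca²⁺.
Mass: 612.4 × 111 = 67,980 g.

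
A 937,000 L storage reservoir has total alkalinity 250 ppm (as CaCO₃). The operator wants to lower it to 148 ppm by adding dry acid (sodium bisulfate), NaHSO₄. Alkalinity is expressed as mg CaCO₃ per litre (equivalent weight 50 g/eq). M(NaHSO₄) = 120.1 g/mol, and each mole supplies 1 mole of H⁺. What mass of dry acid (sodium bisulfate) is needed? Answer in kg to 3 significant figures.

Alkalinity to neutralize: (250 − 148) = 102 mg/L as CaCO₃ × 937,000 L = 95,570 g as CaCO₃.
Equivalents of H⁺ required: 95,570 ÷ 50 g/eq = 1911 eq = 1911 mol NaHSO₄.
Mass of NaHSO₄: 1911 × 120.1 = 229,600 g.

230 kg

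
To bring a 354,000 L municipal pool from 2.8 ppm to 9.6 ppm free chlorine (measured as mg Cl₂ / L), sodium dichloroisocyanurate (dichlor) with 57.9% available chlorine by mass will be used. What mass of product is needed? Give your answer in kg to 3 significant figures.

4.16 kg

Chlorine deficit: 9.6 − 2.8 = 6.8 ppm = 6.8 mg/L as Cl₂.
Cl₂ equivalent needed: 6.8 mg/L × 354,000 L = 2,407,000 mg = 2407 g.
Product at 57.9% available chlorine: 2407 / 0.579 = 4158 g.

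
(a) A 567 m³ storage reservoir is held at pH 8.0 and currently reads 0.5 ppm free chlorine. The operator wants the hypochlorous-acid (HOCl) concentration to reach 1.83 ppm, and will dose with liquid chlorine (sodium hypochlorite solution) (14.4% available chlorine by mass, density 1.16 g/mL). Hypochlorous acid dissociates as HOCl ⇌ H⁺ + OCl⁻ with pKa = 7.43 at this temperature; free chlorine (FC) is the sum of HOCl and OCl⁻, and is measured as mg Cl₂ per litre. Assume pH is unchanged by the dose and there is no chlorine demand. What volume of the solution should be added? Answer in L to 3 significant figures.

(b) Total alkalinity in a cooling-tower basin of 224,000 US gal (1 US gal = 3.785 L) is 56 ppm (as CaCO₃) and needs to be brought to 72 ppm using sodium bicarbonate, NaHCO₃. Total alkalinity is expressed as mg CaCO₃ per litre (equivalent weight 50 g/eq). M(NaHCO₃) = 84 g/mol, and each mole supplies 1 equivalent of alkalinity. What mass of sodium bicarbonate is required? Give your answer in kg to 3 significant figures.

(a) 27.6 L; (b) 22.8 kg

(a) Volume: 567 m³ = 567,000 L.
(a) [OCl⁻]/[HOCl] = 10^(pH − pKa) = 10^(8.0 − 7.43) = 3.715; fraction as HOCl = 1/(1 + 3.715) = 0.2121.
(a) Free chlorine required for 1.83 ppm HOCl: 1.83 / 0.2121 = 8.629 ppm.
(a) FC to add: 8.629 − 0.5 = 8.129 mg/L as Cl₂.
(a) Cl₂ equivalent: 8.129 mg/L × 567,000 L = 4609 g.
(a) Product at 14.4% available Cl: 4609 / 0.144 = 32,010 g.
(a) Volume: 32,010 g ÷ 1.16 g/mL = 27,590 mL.

(b) Volume: 224,000 US gal × 3.785 L/gal = 847,840 L.
(b) Alkalinity to add: (72 − 56) = 16 mg/L as CaCO₃ × 847,840 L = 13,570 g as CaCO₃.
(b) Equivalents: 13,570 g ÷ 50 g/eq = 271.3 eq.
(b) NaHCO₃ supplies 1 eq per mole → 271.3 mol.
(b) Mass: 271.3 mol × 84 g/mol = 22,790 g.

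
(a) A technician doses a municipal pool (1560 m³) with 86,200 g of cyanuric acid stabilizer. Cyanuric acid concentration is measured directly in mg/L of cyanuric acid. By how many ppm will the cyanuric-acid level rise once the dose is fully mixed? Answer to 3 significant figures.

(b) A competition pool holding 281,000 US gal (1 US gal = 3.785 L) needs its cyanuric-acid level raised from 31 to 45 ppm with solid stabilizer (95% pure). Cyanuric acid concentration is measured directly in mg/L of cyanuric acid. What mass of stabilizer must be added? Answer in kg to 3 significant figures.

(a) 55.3 ppm; (b) 15.7 kg

(a) Volume: 1560 m³ = 1,560,000 L.
(a) Rise: 86,200 g / 1,560,000 L × 1000 = 55.26 mg/L.

(b) Volume: 281,000 US gal × 3.785 L/gal = 1,063,585 L.
(b) CYA to add: (45 − 31) = 14 mg/L × 1,063,585 L = 14,890 g cyanuric acid.
(b) At 95% purity: 14,890 / 0.95 = 15,670 g product.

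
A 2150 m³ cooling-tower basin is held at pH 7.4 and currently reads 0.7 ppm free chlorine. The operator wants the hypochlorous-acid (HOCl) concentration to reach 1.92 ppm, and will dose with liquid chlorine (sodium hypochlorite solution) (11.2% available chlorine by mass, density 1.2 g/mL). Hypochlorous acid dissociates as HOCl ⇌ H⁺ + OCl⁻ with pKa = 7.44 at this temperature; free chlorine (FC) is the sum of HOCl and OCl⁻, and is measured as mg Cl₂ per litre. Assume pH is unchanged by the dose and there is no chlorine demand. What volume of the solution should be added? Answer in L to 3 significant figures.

Volume: 2150 m³ = 2,150,000 L.
[OCl⁻]/[HOCl] = 10^(pH − pKa) = 10^(7.4 − 7.44) = 0.912; fraction as HOCl = 1/(1 + 0.912) = 0.523.
Free chlorine required for 1.92 ppm HOCl: 1.92 / 0.523 = 3.671 ppm.
FC to add: 3.671 − 0.7 = 2.971 mg/L as Cl₂.
Cl₂ equivalent: 2.971 mg/L × 2,150,000 L = 6388 g.
Product at 11.2% available Cl: 6388 / 0.112 = 57,030 g.
Volume: 57,030 g ÷ 1.2 g/mL = 47,530 mL.

47.5 L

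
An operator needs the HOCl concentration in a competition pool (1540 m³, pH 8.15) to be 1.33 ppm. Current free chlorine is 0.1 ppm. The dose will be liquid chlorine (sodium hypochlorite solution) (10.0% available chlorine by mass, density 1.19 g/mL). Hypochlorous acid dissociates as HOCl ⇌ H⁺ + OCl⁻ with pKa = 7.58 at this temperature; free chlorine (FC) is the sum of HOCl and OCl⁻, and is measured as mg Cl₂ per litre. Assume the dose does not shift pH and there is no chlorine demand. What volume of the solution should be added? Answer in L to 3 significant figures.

Volume: 1540 m³ = 1,540,000 L.
[OCl⁻]/[HOCl] = 10^(pH − pKa) = 10^(8.15 − 7.58) = 3.715; fraction as HOCl = 1/(1 + 3.715) = 0.2121.
Free chlorine required for 1.33 ppm HOCl: 1.33 / 0.2121 = 6.271 ppm.
FC to add: 6.271 − 0.1 = 6.171 mg/L as Cl₂.
Cl₂ equivalent: 6.171 mg/L × 1,540,000 L = 9504 g.
Product at 10.0% available Cl: 9504 / 0.1 = 95,040 g.
Volume: 95,040 g ÷ 1.19 g/mL = 79,870 mL.

79.9 L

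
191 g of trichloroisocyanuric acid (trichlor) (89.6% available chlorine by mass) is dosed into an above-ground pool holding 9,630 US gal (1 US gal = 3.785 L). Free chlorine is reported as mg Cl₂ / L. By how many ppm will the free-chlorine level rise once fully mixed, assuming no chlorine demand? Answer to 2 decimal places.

Volume: 9,630 US gal × 3.785 L/gal = 36,450 L.
Available chlorine delivered: 191 g × 0.896 = 171.1 g as Cl₂.
Concentration rise: 171.1 g / 36,450 L = 4.695 mg/L = 4.70 ppm.

4.70 ppm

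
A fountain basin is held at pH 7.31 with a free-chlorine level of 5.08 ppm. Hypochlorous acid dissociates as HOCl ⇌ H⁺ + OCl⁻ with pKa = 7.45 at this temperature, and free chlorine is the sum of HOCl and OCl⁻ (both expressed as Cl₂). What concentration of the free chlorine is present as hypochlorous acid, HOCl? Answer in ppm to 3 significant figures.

2.95 ppm

[OCl⁻]/[HOCl] = 10^(pH − pKa) = 10^(7.31 − 7.45) = 10^-0.14 = 0.7244.
Fraction as HOCl = 1 / (1 + 0.7244) = 0.5799.
HOCl = 0.5799 × 5.08 ppm = 2.946 ppm.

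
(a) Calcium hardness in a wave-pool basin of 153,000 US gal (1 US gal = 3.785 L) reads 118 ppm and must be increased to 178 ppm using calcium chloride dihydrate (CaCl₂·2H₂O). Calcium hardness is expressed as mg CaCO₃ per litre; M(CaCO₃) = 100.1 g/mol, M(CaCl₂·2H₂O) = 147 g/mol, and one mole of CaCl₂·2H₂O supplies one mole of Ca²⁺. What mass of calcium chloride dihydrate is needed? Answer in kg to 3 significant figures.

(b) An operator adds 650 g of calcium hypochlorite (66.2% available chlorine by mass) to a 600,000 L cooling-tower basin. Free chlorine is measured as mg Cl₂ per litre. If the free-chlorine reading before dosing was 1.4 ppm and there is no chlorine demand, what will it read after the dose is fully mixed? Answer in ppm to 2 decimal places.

(a) Volume: 153,000 US gal × 3.785 L/gal = 579,105 L.
(a) Hardness to add: (178 − 118) = 60 mg/L as CaCO₃ × 579,105 L = 34,750 g as CaCO₃.
(a) Moles of Ca²⁺ (1 mol Ca²⁺ ≡ 1 mol CaCO₃): 34,750 / 100.1 g/mol = 347.1 mol.
(a) Mass of CaCl₂·2H₂O: 347.1 × 147 = 51,030 g.

(b) Available chlorine delivered: 650 g × 0.662 = 430.3 g as Cl₂.
(b) Concentration rise: 430.3 g / 600,000 L = 0.7172 mg/L = 0.72 ppm.
(b) Final FC: 1.4 + 0.72 = 2.12 ppm.

(a) 51.0 kg; (b) 2.12 ppm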